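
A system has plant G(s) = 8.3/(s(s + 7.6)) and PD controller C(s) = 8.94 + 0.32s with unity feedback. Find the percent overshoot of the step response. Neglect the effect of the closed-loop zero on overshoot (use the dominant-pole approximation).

Forward path: (8.94 + 0.32s)·8.3/(s(s+7.6)). The closed-loop characteristic equation is s² + (7.6 + 8.3·0.32)s + 8.3·8.94 = 0.
That is s² + 10.26s + 74.2 = 0, so ω_n = 8.614 rad/s and ζ = 10.26/(2·8.614) = 0.5953.
%OS = 100·exp(−πζ/√(1−ζ²)) = 9.75%.

9.75%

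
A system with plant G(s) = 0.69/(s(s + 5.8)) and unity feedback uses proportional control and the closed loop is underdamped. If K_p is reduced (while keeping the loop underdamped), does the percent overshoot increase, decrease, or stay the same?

decrease

ζ = 5.8/(2√(0.69K_p)) rises as K_p falls; higher damping means less overshoot.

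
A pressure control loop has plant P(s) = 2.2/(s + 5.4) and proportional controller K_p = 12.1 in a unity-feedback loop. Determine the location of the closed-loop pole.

s = -32.02

Closed-loop transfer function: T(s) = K_p·P(s)/(1 + K_p·P(s)) = 26.62/(s + 5.4 + 26.62) = 26.62/(s + 32.02).
The closed-loop pole is at s = −32.02.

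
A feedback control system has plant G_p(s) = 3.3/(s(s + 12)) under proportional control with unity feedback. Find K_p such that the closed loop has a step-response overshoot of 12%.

From %OS = 100·exp(−πζ/√(1−ζ²)) = 12%, ζ = −ln(0.12)/√(π²+ln²(0.12)) = 0.5594.
Characteristic equation s² + 12s + 3.3K_p = 0 gives ζ = 12/(2√(3.3K_p)).
Setting ζ = 0.5594: √(3.3K_p) = 12/(2·0.5594) = 10.73, so K_p = 115/3.3 = 34.9.

K_p = 34.9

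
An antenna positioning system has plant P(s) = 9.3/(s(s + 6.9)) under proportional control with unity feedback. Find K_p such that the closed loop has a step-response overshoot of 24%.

From %OS = 100·exp(−πζ/√(1−ζ²)) = 24%, ζ = −ln(0.24)/√(π²+ln²(0.24)) = 0.4136.
Characteristic equation s² + 6.9s + 9.3K_p = 0 gives ζ = 6.9/(2√(9.3K_p)).
Setting ζ = 0.4136: √(9.3K_p) = 6.9/(2·0.4136) = 8.342, so K_p = 69.58/9.3 = 7.48.

K_p = 7.48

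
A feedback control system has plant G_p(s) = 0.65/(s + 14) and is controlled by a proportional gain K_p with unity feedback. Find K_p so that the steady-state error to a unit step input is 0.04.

Steady-state error for a unit step on this type-0 loop is 1/(1 + K_p·G_p(0)).
G_p(0) = 0.04643. Require 1/(1 + K_p·0.04643) = 0.04, so 1 + 0.04643·K_p = 25.
K_p = (25 − 1)/0.04643 = 517.

K_p = 517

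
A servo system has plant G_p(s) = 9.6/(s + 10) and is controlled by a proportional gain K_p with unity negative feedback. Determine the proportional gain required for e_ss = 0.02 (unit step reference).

Steady-state error for a unit step on this type-0 loop is 1/(1 + K_p·G_p(0)).
G_p(0) = 0.96. Require 1/(1 + K_p·0.96) = 0.02, so 1 + 0.96·K_p = 50.
K_p = (50 − 1)/0.96 = 51.

K_p = 51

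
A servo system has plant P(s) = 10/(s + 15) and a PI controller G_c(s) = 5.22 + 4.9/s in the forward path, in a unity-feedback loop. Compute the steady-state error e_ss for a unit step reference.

0

The open loop G_c(s)P(s) has a pole at the origin (type 1), so the static position error constant is infinite and e_ss = 1/(1+∞) = 0.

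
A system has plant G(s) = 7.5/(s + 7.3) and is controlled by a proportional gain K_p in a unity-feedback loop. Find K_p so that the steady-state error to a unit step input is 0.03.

K_p = 31.5

Steady-state error for a unit step on this type-0 loop is 1/(1 + K_p·G(0)).
G(0) = 1.027. Require 1/(1 + K_p·1.027) = 0.03, so 1 + 1.027·K_p = 33.33.
K_p = (33.33 − 1)/1.027 = 31.5.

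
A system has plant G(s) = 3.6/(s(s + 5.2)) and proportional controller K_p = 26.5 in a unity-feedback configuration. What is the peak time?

From 1 + K_pG(s) = 0: s² + 5.2s + 95.4 = 0 ⇒ ω_n = 9.767, ζ = 0.2662.
Damped frequency ω_d = ω_n√(1−ζ²) = 9.415 rad/s, so peak time T_p = π/ω_d = 0.334 s.

T_p = 0.334 s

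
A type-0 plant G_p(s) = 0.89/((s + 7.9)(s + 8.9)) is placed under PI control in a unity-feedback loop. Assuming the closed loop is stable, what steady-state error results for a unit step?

The PI controller's integrator makes the forward path type 1, so e_ss to a step is zero.

0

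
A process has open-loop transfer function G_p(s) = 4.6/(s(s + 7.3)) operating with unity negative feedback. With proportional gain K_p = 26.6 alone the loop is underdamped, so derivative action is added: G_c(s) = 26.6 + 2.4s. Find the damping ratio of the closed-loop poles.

ζ = 0.829

Forward path: (26.6 + 2.4s)·4.6/(s(s+7.3)). The closed-loop characteristic equation is s² + (7.3 + 4.6·2.4)s + 4.6·26.6 = 0.
That is s² + 18.34s + 122.4 = 0, so ω_n = 11.06 rad/s and ζ = 18.34/(2·11.06) = 0.829.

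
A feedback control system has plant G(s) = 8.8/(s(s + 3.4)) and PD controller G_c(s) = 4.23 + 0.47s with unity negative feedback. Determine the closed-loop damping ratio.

ζ = 0.618

Forward path: (4.23 + 0.47s)·8.8/(s(s+3.4)). The closed-loop characteristic equation is s² + (3.4 + 8.8·0.47)s + 8.8·4.23 = 0.
That is s² + 7.536s + 37.22 = 0, so ω_n = 6.101 rad/s and ζ = 7.536/(2·6.101) = 0.6176.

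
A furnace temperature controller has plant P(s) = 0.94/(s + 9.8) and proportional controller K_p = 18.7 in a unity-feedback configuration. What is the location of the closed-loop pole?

Closed-loop transfer function: T(s) = K_p·P(s)/(1 + K_p·P(s)) = 17.58/(s + 9.8 + 17.58) = 17.58/(s + 27.38).
The closed-loop pole is at s = −27.38.

s = -27.38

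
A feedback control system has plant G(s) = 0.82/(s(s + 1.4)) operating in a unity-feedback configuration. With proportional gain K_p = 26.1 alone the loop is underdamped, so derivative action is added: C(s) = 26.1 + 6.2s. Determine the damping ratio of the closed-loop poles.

Forward path: (26.1 + 6.2s)·0.82/(s(s+1.4)). The closed-loop characteristic equation is s² + (1.4 + 0.82·6.2)s + 0.82·26.1 = 0.
That is s² + 6.484s + 21.4 = 0, so ω_n = 4.626 rad/s and ζ = 6.484/(2·4.626) = 0.7008.

ζ = 0.701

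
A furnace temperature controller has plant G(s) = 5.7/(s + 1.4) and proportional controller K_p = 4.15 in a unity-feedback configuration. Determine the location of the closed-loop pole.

Closed-loop transfer function: T(s) = K_p·G(s)/(1 + K_p·G(s)) = 23.66/(s + 1.4 + 23.66) = 23.66/(s + 25.05).
The closed-loop pole is at s = −25.05.

s = -25.05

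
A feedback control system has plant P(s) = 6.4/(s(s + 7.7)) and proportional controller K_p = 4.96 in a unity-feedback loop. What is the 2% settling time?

T_s ≈ 1.04 s

From 1 + K_pP(s) = 0: s² + 7.7s + 31.74 = 0 ⇒ ω_n = 5.634, ζ = 0.6833.
2% settling time T_s ≈ 4/(ζω_n) = 4/3.85 = 1.04 s.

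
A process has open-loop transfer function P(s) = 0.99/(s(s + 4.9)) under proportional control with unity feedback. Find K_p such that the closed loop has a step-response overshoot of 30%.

From %OS = 100·exp(−πζ/√(1−ζ²)) = 30%, ζ = −ln(0.3)/√(π²+ln²(0.3)) = 0.3579.
Characteristic equation s² + 4.9s + 0.99K_p = 0 gives ζ = 4.9/(2√(0.99K_p)).
Setting ζ = 0.3579: √(0.99K_p) = 4.9/(2·0.3579) = 6.846, so K_p = 46.87/0.99 = 47.3.

K_p = 47.3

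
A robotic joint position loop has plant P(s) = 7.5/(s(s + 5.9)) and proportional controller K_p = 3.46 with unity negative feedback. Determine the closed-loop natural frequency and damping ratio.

ω_n = 5.09 rad/s, ζ = 0.579

1 + K_p·P(s) = 0 gives s² + 5.9s + 25.95 = 0.
So ω_n² = 25.95 ⇒ ω_n = 5.094 rad/s, and ζ = 5.9/(2ω_n) = 0.579.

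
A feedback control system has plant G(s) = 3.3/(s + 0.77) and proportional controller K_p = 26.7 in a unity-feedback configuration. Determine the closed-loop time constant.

Closed-loop transfer function: T(s) = K_p·G(s)/(1 + K_p·G(s)) = 88.11/(s + 0.77 + 88.11) = 88.11/(s + 88.88).
Time constant τ = 1/88.88 = 0.0113 s.

τ = 0.0113 s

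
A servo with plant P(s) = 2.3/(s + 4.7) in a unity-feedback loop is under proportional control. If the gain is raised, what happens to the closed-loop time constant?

decrease

Closed-loop pole is at s = −(4.7+K_p·2.3); larger K_p moves it further left, so τ = 1/(4.7+K_p·2.3) decreases.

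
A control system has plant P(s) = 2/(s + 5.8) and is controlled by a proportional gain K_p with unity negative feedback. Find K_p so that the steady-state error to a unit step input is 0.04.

The loop is type 0, so e_ss(step) = 1/(1 + K_pos) with K_pos = K_p·P(0).
P(0) = 0.3448. Require 1/(1 + K_p·0.3448) = 0.04, so 1 + 0.3448·K_p = 25.
K_p = (25 − 1)/0.3448 = 69.6.

K_p = 69.6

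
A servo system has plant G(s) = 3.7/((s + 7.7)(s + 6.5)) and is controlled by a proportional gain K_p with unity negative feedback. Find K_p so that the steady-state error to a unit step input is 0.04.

The loop is type 0, so e_ss(step) = 1/(1 + K_pos) with K_pos = K_p·G(0).
G(0) = 0.07393. Require 1/(1 + K_p·0.07393) = 0.04, so 1 + 0.07393·K_p = 25.
K_p = (25 − 1)/0.07393 = 325.

K_p = 325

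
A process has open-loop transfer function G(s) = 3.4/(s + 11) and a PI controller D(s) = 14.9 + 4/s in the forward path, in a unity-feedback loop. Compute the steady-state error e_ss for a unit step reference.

0

The open loop D(s)G(s) has a pole at the origin (type 1), so the static position error constant is infinite and e_ss = 1/(1+∞) = 0.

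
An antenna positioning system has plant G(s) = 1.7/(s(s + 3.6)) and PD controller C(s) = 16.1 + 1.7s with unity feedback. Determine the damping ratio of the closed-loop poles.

ζ = 0.62

Forward path: (16.1 + 1.7s)·1.7/(s(s+3.6)). The closed-loop characteristic equation is s² + (3.6 + 1.7·1.7)s + 1.7·16.1 = 0.
That is s² + 6.49s + 27.37 = 0, so ω_n = 5.232 rad/s and ζ = 6.49/(2·5.232) = 0.6203.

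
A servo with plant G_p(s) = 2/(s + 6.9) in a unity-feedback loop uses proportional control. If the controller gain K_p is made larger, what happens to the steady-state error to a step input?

e_ss = 1/(1 + K_p·G_p(0)); a larger K_p raises the denominator, so e_ss decreases.

decrease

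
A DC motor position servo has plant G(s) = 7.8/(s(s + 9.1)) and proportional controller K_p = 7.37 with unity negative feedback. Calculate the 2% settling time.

T_s ≈ 0.879 s

From 1 + K_pG(s) = 0: s² + 9.1s + 57.49 = 0 ⇒ ω_n = 7.582, ζ = 0.6001.
2% settling time T_s ≈ 4/(ζω_n) = 4/4.55 = 0.879 s.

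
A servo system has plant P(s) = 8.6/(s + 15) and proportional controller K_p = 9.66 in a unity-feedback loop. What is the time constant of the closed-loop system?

Closed-loop transfer function: T(s) = K_p·P(s)/(1 + K_p·P(s)) = 83.08/(s + 15 + 83.08) = 83.08/(s + 98.08).
Time constant τ = 1/98.08 = 0.0102 s.

τ = 0.0102 s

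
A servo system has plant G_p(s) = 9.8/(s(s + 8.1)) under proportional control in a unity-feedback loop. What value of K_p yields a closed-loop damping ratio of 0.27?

Closed-loop characteristic equation: s² + 8.1s + K_p·9.8 = 0.
So ω_n = √(9.8K_p) and 2ζω_n = 8.1, giving ζ = 8.1/(2√(9.8K_p)).
Setting ζ = 0.27: √(9.8K_p) = 8.1/(2·0.27) = 15, so K_p = 225/9.8 = 23.

K_p = 23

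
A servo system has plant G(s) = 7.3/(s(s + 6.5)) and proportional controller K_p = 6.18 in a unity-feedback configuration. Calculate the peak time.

T_p = 0.534 s

From 1 + K_pG(s) = 0: s² + 6.5s + 45.11 = 0 ⇒ ω_n = 6.717, ζ = 0.4839.
Damped frequency ω_d = ω_n√(1−ζ²) = 5.878 rad/s, so peak time T_p = π/ω_d = 0.534 s.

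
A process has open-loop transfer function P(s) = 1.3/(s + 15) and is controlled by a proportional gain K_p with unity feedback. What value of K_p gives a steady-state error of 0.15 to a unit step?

Steady-state error for a unit step on this type-0 loop is 1/(1 + K_p·P(0)).
P(0) = 0.08667. Require 1/(1 + K_p·0.08667) = 0.15, so 1 + 0.08667·K_p = 6.667.
K_p = (6.667 − 1)/0.08667 = 65.4.

K_p = 65.4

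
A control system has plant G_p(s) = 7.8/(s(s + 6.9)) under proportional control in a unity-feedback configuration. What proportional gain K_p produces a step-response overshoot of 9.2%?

K_p = 4.17

From %OS = 100·exp(−πζ/√(1−ζ²)) = 9.2%, ζ = −ln(0.092)/√(π²+ln²(0.092)) = 0.6048.
Characteristic equation s² + 6.9s + 7.8K_p = 0 gives ζ = 6.9/(2√(7.8K_p)).
Setting ζ = 0.6048: √(7.8K_p) = 6.9/(2·0.6048) = 5.704, so K_p = 32.54/7.8 = 4.17.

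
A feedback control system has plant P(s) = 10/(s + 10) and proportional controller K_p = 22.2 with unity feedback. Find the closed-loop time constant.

τ = 0.00431 s

Closed-loop transfer function: T(s) = K_p·P(s)/(1 + K_p·P(s)) = 222/(s + 10 + 222) = 222/(s + 232).
Time constant τ = 1/232 = 0.00431 s.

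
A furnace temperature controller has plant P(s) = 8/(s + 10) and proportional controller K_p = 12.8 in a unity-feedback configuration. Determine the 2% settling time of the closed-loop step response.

Closed-loop transfer function: T(s) = K_p·P(s)/(1 + K_p·P(s)) = 102.4/(s + 10 + 102.4) = 102.4/(s + 112.4).
Time constant τ = 1/112.4 = 0.008897 s, so the 2% settling time is about 4τ = 0.0356 s.

T_s ≈ 0.0356 s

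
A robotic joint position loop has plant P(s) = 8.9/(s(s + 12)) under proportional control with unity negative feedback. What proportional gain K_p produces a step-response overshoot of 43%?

From %OS = 100·exp(−πζ/√(1−ζ²)) = 43%, ζ = −ln(0.43)/√(π²+ln²(0.43)) = 0.2594.
Characteristic equation s² + 12s + 8.9K_p = 0 gives ζ = 12/(2√(8.9K_p)).
Setting ζ = 0.2594: √(8.9K_p) = 12/(2·0.2594) = 23.13, so K_p = 534.8/8.9 = 60.1.

K_p = 60.1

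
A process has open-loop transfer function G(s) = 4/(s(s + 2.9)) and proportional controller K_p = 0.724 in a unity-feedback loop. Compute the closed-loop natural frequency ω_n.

With unity feedback the closed-loop characteristic equation is s² + 2.9s + 0.724·4 = s² + 2.9s + 2.896 = 0.
So ω_n² = 2.896 ⇒ ω_n = 1.702 rad/s, and ζ = 2.9/(2ω_n) = 0.852.

ω_n = 1.7 rad/s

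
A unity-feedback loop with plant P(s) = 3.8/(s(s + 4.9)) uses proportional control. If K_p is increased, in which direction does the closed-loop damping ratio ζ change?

decrease

ζ = 4.9/(2√(3.8K_p)); increasing K_p raises the denominator, so ζ falls.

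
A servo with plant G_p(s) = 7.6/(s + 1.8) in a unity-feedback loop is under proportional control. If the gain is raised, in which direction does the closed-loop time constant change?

The closed-loop bandwidth 1.8+K_p·7.6 grows with K_p, so τ shrinks.

decrease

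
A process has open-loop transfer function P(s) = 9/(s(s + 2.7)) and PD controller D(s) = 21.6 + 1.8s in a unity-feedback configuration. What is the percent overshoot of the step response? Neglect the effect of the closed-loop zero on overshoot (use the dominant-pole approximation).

5.52%

Forward path: (21.6 + 1.8s)·9/(s(s+2.7)). The closed-loop characteristic equation is s² + (2.7 + 9·1.8)s + 9·21.6 = 0.
That is s² + 18.9s + 194.4 = 0, so ω_n = 13.94 rad/s and ζ = 18.9/(2·13.94) = 0.6778.
%OS = 100·exp(−πζ/√(1−ζ²)) = 5.52%.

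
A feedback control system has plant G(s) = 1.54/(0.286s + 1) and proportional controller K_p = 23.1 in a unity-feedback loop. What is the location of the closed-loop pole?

s = -127.9

Closed loop: T(s) = K_p·G/(1+K_p·G) = 35.57/(0.286s + 1 + 35.57), with pole at s = −(1 + 35.57)/0.286 = −127.9.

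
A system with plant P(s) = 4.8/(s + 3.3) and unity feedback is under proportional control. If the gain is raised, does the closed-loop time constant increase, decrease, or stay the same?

Closed-loop pole is at s = −(3.3+K_p·4.8); larger K_p moves it further left, so τ = 1/(3.3+K_p·4.8) decreases.

decrease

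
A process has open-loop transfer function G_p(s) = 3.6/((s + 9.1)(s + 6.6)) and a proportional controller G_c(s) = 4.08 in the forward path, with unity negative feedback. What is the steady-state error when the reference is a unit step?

The loop is type 0. Static position error constant K_pos = G_c(0)·G_p(0) = 4.08·0.05994 = 0.2446.
Steady-state error to a unit step: e_ss = 1/(1+K_pos) = 1/1.245 = 0.803.

0.803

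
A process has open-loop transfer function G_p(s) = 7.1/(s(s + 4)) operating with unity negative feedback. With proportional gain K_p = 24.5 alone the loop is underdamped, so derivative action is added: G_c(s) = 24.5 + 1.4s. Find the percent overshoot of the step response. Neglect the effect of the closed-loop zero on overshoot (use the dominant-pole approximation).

Forward path: (24.5 + 1.4s)·7.1/(s(s+4)). The closed-loop characteristic equation is s² + (4 + 7.1·1.4)s + 7.1·24.5 = 0.
That is s² + 13.94s + 173.9 = 0, so ω_n = 13.19 rad/s and ζ = 13.94/(2·13.19) = 0.5285.
%OS = 100·exp(−πζ/√(1−ζ²)) = 14.1%.

14.1%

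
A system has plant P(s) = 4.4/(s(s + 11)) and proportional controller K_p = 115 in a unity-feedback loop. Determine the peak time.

T_p = 0.144 s

Closed-loop characteristic equation: s² + 11s + 506 = 0, so ω_n = 22.49 rad/s and ζ = 11/(2·22.49) = 0.2445.
Damped frequency ω_d = ω_n√(1−ζ²) = 21.81 rad/s, so peak time T_p = π/ω_d = 0.144 s.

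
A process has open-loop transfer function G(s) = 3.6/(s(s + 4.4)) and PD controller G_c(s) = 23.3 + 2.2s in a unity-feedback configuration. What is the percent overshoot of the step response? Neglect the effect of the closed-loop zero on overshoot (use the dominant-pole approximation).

5.75%

Forward path: (23.3 + 2.2s)·3.6/(s(s+4.4)). The closed-loop characteristic equation is s² + (4.4 + 3.6·2.2)s + 3.6·23.3 = 0.
That is s² + 12.32s + 83.88 = 0, so ω_n = 9.159 rad/s and ζ = 12.32/(2·9.159) = 0.6726.
%OS = 100·exp(−πζ/√(1−ζ²)) = 5.75%.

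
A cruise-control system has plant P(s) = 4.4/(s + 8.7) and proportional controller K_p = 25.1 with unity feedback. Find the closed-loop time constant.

τ = 0.00839 s

Closed-loop transfer function: T(s) = K_p·P(s)/(1 + K_p·P(s)) = 110.4/(s + 8.7 + 110.4) = 110.4/(s + 119.1).
Time constant τ = 1/119.1 = 0.00839 s.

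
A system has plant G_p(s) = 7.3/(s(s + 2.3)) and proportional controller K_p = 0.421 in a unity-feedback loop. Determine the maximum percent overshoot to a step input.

Closed-loop characteristic equation: s² + 2.3s + 3.073 = 0, so ω_n = 1.753 rad/s and ζ = 2.3/(2·1.753) = 0.656.
%OS = 100·exp(−πζ/√(1−ζ²)) = 100·exp(−π·0.656/√0.5697) = 6.52%.

6.52%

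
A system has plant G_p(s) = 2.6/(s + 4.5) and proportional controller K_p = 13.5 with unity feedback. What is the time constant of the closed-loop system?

Closed-loop transfer function: T(s) = K_p·G_p(s)/(1 + K_p·G_p(s)) = 35.1/(s + 4.5 + 35.1) = 35.1/(s + 39.6).
Time constant τ = 1/39.6 = 0.0253 s.

τ = 0.0253 s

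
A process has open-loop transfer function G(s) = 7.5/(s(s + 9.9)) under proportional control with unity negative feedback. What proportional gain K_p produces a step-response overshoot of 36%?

From %OS = 100·exp(−πζ/√(1−ζ²)) = 36%, ζ = −ln(0.36)/√(π²+ln²(0.36)) = 0.3093.
Characteristic equation s² + 9.9s + 7.5K_p = 0 gives ζ = 9.9/(2√(7.5K_p)).
Setting ζ = 0.3093: √(7.5K_p) = 9.9/(2·0.3093) = 16.01, so K_p = 256.2/7.5 = 34.2.

K_p = 34.2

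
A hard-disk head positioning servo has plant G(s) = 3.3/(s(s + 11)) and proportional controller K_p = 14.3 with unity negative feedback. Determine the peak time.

T_p = 0.763 s

Closed-loop characteristic equation: s² + 11s + 47.19 = 0, so ω_n = 6.869 rad/s and ζ = 11/(2·6.869) = 0.8006.
Damped frequency ω_d = ω_n√(1−ζ²) = 4.116 rad/s, so peak time T_p = π/ω_d = 0.763 s.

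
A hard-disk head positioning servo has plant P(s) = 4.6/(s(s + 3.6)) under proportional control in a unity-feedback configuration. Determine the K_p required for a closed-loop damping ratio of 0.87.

K_p = 0.931

Closed-loop characteristic equation: s² + 3.6s + K_p·4.6 = 0.
So ω_n = √(4.6K_p) and 2ζω_n = 3.6, giving ζ = 3.6/(2√(4.6K_p)).
Setting ζ = 0.87: √(4.6K_p) = 3.6/(2·0.87) = 2.069, so K_p = 4.281/4.6 = 0.931.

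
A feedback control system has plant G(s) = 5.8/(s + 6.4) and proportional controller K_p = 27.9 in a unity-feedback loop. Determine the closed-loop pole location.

s = -168.2

Closed-loop transfer function: T(s) = K_p·G(s)/(1 + K_p·G(s)) = 161.8/(s + 6.4 + 161.8) = 161.8/(s + 168.2).
The closed-loop pole is at s = −168.2.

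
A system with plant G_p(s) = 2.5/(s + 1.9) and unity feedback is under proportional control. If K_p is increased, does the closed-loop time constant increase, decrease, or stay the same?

decrease

Closed-loop pole is at s = −(1.9+K_p·2.5); larger K_p moves it further left, so τ = 1/(1.9+K_p·2.5) decreases.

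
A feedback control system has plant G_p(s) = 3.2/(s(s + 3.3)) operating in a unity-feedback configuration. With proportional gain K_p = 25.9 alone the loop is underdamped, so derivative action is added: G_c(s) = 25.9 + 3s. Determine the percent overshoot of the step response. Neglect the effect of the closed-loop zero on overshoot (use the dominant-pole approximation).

4.27%

Forward path: (25.9 + 3s)·3.2/(s(s+3.3)). The closed-loop characteristic equation is s² + (3.3 + 3.2·3)s + 3.2·25.9 = 0.
That is s² + 12.9s + 82.88 = 0, so ω_n = 9.104 rad/s and ζ = 12.9/(2·9.104) = 0.7085.
%OS = 100·exp(−πζ/√(1−ζ²)) = 4.27%.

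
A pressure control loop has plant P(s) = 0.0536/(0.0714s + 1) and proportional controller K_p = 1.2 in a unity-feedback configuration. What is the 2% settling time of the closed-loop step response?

Closed loop: T(s) = K_p·P/(1+K_p·P) = 0.06432/(0.0714s + 1 + 0.06432), with pole at s = −(1 + 0.06432)/0.0714 = −14.91.
τ = 1/14.91 = 0.06709 s, so 2% settling time ≈ 4τ = 0.268 s.

T_s ≈ 0.268 s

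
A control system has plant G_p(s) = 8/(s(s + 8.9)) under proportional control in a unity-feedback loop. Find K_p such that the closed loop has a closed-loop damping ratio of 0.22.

K_p = 51.1

Closed-loop characteristic equation: s² + 8.9s + K_p·8 = 0.
So ω_n = √(8K_p) and 2ζω_n = 8.9, giving ζ = 8.9/(2√(8K_p)).
Setting ζ = 0.22: √(8K_p) = 8.9/(2·0.22) = 20.23, so K_p = 409.1/8 = 51.1.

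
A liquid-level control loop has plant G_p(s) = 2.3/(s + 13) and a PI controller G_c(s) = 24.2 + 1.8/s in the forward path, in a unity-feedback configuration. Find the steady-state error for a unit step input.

0

The open loop G_c(s)G_p(s) has a pole at the origin (type 1), so the static position error constant is infinite and e_ss = 1/(1+∞) = 0.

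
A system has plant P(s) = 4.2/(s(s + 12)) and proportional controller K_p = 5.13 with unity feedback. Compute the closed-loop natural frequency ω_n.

The closed-loop denominator is s(s+12) + 5.13·4.2 = s² + 12s + 21.55.
So ω_n² = 21.55 ⇒ ω_n = 4.642 rad/s, and ζ = 12/(2ω_n) = 1.29.

ω_n = 4.64 rad/s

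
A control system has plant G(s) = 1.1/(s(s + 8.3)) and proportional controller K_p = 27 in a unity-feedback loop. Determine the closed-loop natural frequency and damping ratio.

1 + K_p·G(s) = 0 gives s² + 8.3s + 29.7 = 0.
Matching s² + 2ζω_n s + ω_n²: ω_n = √29.7 = 5.45 rad/s and 2ζω_n = 8.3, so ζ = 8.3/(2·5.45) = 0.761.

ω_n = 5.45 rad/s, ζ = 0.761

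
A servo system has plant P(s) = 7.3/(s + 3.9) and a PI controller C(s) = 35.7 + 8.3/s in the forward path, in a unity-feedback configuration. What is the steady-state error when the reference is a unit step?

The open loop C(s)P(s) has a pole at the origin (type 1), so the static position error constant is infinite and e_ss = 1/(1+∞) = 0.

0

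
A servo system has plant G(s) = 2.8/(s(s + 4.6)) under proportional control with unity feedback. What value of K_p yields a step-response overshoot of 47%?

K_p = 34.6

From %OS = 100·exp(−πζ/√(1−ζ²)) = 47%, ζ = −ln(0.47)/√(π²+ln²(0.47)) = 0.2337.
Characteristic equation s² + 4.6s + 2.8K_p = 0 gives ζ = 4.6/(2√(2.8K_p)).
Setting ζ = 0.2337: √(2.8K_p) = 4.6/(2·0.2337) = 9.843, so K_p = 96.88/2.8 = 34.6.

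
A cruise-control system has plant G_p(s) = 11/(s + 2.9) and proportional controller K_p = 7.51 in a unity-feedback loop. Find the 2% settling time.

T_s ≈ 0.0468 s

Closed-loop transfer function: T(s) = K_p·G_p(s)/(1 + K_p·G_p(s)) = 82.61/(s + 2.9 + 82.61) = 82.61/(s + 85.51).
Time constant τ = 1/85.51 = 0.01169 s, so the 2% settling time is about 4τ = 0.0468 s.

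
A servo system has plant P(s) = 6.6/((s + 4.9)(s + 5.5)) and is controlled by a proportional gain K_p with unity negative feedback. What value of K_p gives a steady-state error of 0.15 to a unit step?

K_p = 23.1

Steady-state error for a unit step on this type-0 loop is 1/(1 + K_p·P(0)).
P(0) = 0.2449. Require 1/(1 + K_p·0.2449) = 0.15, so 1 + 0.2449·K_p = 6.667.
K_p = (6.667 − 1)/0.2449 = 23.1.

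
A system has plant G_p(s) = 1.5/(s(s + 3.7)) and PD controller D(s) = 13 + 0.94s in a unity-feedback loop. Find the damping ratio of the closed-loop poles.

ζ = 0.579

Forward path: (13 + 0.94s)·1.5/(s(s+3.7)). The closed-loop characteristic equation is s² + (3.7 + 1.5·0.94)s + 1.5·13 = 0.
That is s² + 5.11s + 19.5 = 0, so ω_n = 4.416 rad/s and ζ = 5.11/(2·4.416) = 0.5786.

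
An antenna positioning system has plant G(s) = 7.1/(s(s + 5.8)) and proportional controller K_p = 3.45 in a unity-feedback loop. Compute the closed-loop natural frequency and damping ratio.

ω_n = 4.95 rad/s, ζ = 0.586

With unity feedback the closed-loop characteristic equation is s² + 5.8s + 3.45·7.1 = s² + 5.8s + 24.5 = 0.
Matching s² + 2ζω_n s + ω_n²: ω_n = √24.5 = 4.949 rad/s and 2ζω_n = 5.8, so ζ = 5.8/(2·4.949) = 0.586.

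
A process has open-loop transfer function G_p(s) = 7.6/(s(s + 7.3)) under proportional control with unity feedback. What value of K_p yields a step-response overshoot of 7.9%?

From %OS = 100·exp(−πζ/√(1−ζ²)) = 7.9%, ζ = −ln(0.079)/√(π²+ln²(0.079)) = 0.6285.
Characteristic equation s² + 7.3s + 7.6K_p = 0 gives ζ = 7.3/(2√(7.6K_p)).
Setting ζ = 0.6285: √(7.6K_p) = 7.3/(2·0.6285) = 5.808, so K_p = 33.73/7.6 = 4.44.

K_p = 4.44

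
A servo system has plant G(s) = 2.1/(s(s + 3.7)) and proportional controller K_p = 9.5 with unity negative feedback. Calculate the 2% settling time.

From 1 + K_pG(s) = 0: s² + 3.7s + 19.95 = 0 ⇒ ω_n = 4.467, ζ = 0.4142.
2% settling time T_s ≈ 4/(ζω_n) = 4/1.85 = 2.16 s.

T_s ≈ 2.16 s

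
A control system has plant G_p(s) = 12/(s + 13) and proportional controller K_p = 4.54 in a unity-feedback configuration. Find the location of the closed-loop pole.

s = -67.48

Closed-loop transfer function: T(s) = K_p·G_p(s)/(1 + K_p·G_p(s)) = 54.48/(s + 13 + 54.48) = 54.48/(s + 67.48).
The closed-loop pole is at s = −67.48.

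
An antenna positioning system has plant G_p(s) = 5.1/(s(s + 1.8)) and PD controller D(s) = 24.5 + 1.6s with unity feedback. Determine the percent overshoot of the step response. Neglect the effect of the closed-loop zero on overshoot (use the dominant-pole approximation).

Forward path: (24.5 + 1.6s)·5.1/(s(s+1.8)). The closed-loop characteristic equation is s² + (1.8 + 5.1·1.6)s + 5.1·24.5 = 0.
That is s² + 9.96s + 124.9 = 0, so ω_n = 11.18 rad/s and ζ = 9.96/(2·11.18) = 0.4455.
%OS = 100·exp(−πζ/√(1−ζ²)) = 20.9%.

20.9%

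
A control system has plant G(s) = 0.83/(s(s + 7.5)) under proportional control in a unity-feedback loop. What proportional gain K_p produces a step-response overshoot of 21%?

From %OS = 100·exp(−πζ/√(1−ζ²)) = 21%, ζ = −ln(0.21)/√(π²+ln²(0.21)) = 0.4449.
Characteristic equation s² + 7.5s + 0.83K_p = 0 gives ζ = 7.5/(2√(0.83K_p)).
Setting ζ = 0.4449: √(0.83K_p) = 7.5/(2·0.4449) = 8.429, so K_p = 71.05/0.83 = 85.6.

K_p = 85.6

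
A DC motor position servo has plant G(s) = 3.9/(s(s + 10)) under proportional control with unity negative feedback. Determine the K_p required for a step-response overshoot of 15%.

From %OS = 100·exp(−πζ/√(1−ζ²)) = 15%, ζ = −ln(0.15)/√(π²+ln²(0.15)) = 0.5169.
Characteristic equation s² + 10s + 3.9K_p = 0 gives ζ = 10/(2√(3.9K_p)).
Setting ζ = 0.5169: √(3.9K_p) = 10/(2·0.5169) = 9.672, so K_p = 93.56/3.9 = 24.

K_p = 24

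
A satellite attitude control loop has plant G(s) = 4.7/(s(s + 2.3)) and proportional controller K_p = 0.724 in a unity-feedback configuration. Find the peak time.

T_p = 2.18 s

From 1 + K_pG(s) = 0: s² + 2.3s + 3.403 = 0 ⇒ ω_n = 1.845, ζ = 0.6234.
Damped frequency ω_d = ω_n√(1−ζ²) = 1.442 rad/s, so peak time T_p = π/ω_d = 2.18 s.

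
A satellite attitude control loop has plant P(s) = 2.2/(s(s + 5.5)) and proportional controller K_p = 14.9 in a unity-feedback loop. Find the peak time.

T_p = 0.626 s

The closed-loop denominator s² + 5.5s + 32.78 gives ω_n = √32.78 = 5.725 and ζ = 5.5/(2ω_n) = 0.4803.
Damped frequency ω_d = ω_n√(1−ζ²) = 5.022 rad/s, so peak time T_p = π/ω_d = 0.626 s.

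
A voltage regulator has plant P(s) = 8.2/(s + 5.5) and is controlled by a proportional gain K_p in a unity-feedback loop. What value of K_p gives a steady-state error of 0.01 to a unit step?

Steady-state error for a unit step on this type-0 loop is 1/(1 + K_p·P(0)).
P(0) = 1.491. Require 1/(1 + K_p·1.491) = 0.01, so 1 + 1.491·K_p = 100.
K_p = (100 − 1)/1.491 = 66.4.

K_p = 66.4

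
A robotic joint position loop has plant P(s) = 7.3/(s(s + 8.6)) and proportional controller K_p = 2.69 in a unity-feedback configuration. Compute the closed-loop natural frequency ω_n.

ω_n = 4.43 rad/s

1 + K_p·P(s) = 0 gives s² + 8.6s + 19.64 = 0.
Matching s² + 2ζω_n s + ω_n²: ω_n = √19.64 = 4.431 rad/s and 2ζω_n = 8.6, so ζ = 8.6/(2·4.431) = 0.97.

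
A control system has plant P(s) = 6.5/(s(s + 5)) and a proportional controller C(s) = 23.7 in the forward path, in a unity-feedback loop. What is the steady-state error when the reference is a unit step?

The open loop C(s)P(s) has a pole at the origin (type 1), so the static position error constant is infinite and e_ss = 1/(1+∞) = 0.

0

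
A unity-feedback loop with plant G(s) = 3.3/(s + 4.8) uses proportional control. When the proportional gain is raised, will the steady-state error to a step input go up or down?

decrease

The position error constant K_pos = K_p·G(0) grows with K_p, and e_ss = 1/(1+K_pos) falls.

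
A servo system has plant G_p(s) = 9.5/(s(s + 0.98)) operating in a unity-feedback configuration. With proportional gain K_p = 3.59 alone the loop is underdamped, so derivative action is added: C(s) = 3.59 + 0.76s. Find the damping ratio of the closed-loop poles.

Forward path: (3.59 + 0.76s)·9.5/(s(s+0.98)). The closed-loop characteristic equation is s² + (0.98 + 9.5·0.76)s + 9.5·3.59 = 0.
That is s² + 8.2s + 34.1 = 0, so ω_n = 5.84 rad/s and ζ = 8.2/(2·5.84) = 0.7021.

ζ = 0.702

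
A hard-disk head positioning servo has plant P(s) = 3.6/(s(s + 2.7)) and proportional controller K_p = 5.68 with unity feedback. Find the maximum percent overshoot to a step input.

The closed-loop denominator s² + 2.7s + 20.45 gives ω_n = √20.45 = 4.522 and ζ = 2.7/(2ω_n) = 0.2985.
%OS = 100·exp(−πζ/√(1−ζ²)) = 100·exp(−π·0.2985/√0.9109) = 37.4%.

37.4%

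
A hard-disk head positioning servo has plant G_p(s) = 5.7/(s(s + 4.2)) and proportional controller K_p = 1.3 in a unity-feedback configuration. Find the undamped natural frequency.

ω_n = 2.72 rad/s

The closed-loop denominator is s(s+4.2) + 1.3·5.7 = s² + 4.2s + 7.41.
So ω_n² = 7.41 ⇒ ω_n = 2.722 rad/s, and ζ = 4.2/(2ω_n) = 0.771.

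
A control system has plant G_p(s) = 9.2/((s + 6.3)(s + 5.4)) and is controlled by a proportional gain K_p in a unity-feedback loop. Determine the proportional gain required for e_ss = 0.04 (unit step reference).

For a type-0 loop with proportional control, e_ss = 1/(1 + K_p·G_p(0)).
G_p(0) = 0.2704. Require 1/(1 + K_p·0.2704) = 0.04, so 1 + 0.2704·K_p = 25.
K_p = (25 − 1)/0.2704 = 88.7.

K_p = 88.7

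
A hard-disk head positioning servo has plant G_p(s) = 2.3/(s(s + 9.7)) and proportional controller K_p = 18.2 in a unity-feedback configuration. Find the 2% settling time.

T_s ≈ 0.825 s

Closed-loop characteristic equation: s² + 9.7s + 41.86 = 0, so ω_n = 6.47 rad/s and ζ = 9.7/(2·6.47) = 0.7496.
2% settling time T_s ≈ 4/(ζω_n) = 4/4.85 = 0.825 s.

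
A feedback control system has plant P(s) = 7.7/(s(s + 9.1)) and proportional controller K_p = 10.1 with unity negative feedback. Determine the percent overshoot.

15.1%

Closed-loop characteristic equation: s² + 9.1s + 77.77 = 0, so ω_n = 8.819 rad/s and ζ = 9.1/(2·8.819) = 0.5159.
%OS = 100·exp(−πζ/√(1−ζ²)) = 100·exp(−π·0.5159/√0.7338) = 15.1%.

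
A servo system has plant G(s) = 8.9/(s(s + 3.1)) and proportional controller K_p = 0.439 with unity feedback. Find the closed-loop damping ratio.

With unity feedback the closed-loop characteristic equation is s² + 3.1s + 0.439·8.9 = s² + 3.1s + 3.907 = 0.
So ω_n² = 3.907 ⇒ ω_n = 1.977 rad/s, and ζ = 3.1/(2ω_n) = 0.784.

ζ = 0.784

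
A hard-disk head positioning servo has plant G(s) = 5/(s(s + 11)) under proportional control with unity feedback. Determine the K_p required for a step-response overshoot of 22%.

K_p = 32.1

From %OS = 100·exp(−πζ/√(1−ζ²)) = 22%, ζ = −ln(0.22)/√(π²+ln²(0.22)) = 0.4342.
Characteristic equation s² + 11s + 5K_p = 0 gives ζ = 11/(2√(5K_p)).
Setting ζ = 0.4342: √(5K_p) = 11/(2·0.4342) = 12.67, so K_p = 160.5/5 = 32.1.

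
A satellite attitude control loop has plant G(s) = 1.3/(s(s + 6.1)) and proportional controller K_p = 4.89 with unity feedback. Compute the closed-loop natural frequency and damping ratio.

ω_n = 2.52 rad/s, ζ = 1.21

The closed-loop denominator is s(s+6.1) + 4.89·1.3 = s² + 6.1s + 6.357.
So ω_n² = 6.357 ⇒ ω_n = 2.521 rad/s, and ζ = 6.1/(2ω_n) = 1.21.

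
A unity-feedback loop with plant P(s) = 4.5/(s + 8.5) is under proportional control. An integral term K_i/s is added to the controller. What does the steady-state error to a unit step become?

0

The integrator makes K_pos = lim_{s→0} C(s)G(s) infinite, so e_ss = 1/(1+K_pos) = 0.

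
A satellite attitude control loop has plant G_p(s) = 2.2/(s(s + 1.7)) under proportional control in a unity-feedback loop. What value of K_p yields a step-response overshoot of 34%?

K_p = 3.11

From %OS = 100·exp(−πζ/√(1−ζ²)) = 34%, ζ = −ln(0.34)/√(π²+ln²(0.34)) = 0.3248.
Characteristic equation s² + 1.7s + 2.2K_p = 0 gives ζ = 1.7/(2√(2.2K_p)).
Setting ζ = 0.3248: √(2.2K_p) = 1.7/(2·0.3248) = 2.617, so K_p = 6.85/2.2 = 3.11.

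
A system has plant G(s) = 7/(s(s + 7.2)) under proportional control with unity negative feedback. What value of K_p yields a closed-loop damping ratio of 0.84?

Closed-loop characteristic equation: s² + 7.2s + K_p·7 = 0.
So ω_n = √(7K_p) and 2ζω_n = 7.2, giving ζ = 7.2/(2√(7K_p)).
Setting ζ = 0.84: √(7K_p) = 7.2/(2·0.84) = 4.286, so K_p = 18.37/7 = 2.62.

K_p = 2.62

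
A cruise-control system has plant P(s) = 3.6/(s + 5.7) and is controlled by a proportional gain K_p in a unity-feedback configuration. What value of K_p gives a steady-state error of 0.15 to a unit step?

Steady-state error for a unit step on this type-0 loop is 1/(1 + K_p·P(0)).
P(0) = 0.6316. Require 1/(1 + K_p·0.6316) = 0.15, so 1 + 0.6316·K_p = 6.667.
K_p = (6.667 − 1)/0.6316 = 8.97.

K_p = 8.97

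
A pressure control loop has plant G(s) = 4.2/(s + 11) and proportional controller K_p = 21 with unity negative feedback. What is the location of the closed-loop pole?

Closed-loop transfer function: T(s) = K_p·G(s)/(1 + K_p·G(s)) = 88.2/(s + 11 + 88.2) = 88.2/(s + 99.2).
The closed-loop pole is at s = −99.2.

s = -99.2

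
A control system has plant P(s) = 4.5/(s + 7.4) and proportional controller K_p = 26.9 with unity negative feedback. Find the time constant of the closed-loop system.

Closed-loop transfer function: T(s) = K_p·P(s)/(1 + K_p·P(s)) = 121/(s + 7.4 + 121) = 121/(s + 128.4).
Time constant τ = 1/128.4 = 0.00779 s.

τ = 0.00779 s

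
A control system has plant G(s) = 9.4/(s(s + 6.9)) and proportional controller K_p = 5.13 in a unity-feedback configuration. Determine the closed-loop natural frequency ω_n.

ω_n = 6.94 rad/s

The closed-loop denominator is s(s+6.9) + 5.13·9.4 = s² + 6.9s + 48.22.
So ω_n² = 48.22 ⇒ ω_n = 6.944 rad/s, and ζ = 6.9/(2ω_n) = 0.497.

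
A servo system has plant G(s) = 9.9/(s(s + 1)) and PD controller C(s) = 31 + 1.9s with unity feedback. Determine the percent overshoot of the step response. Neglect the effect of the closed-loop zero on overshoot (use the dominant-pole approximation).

Forward path: (31 + 1.9s)·9.9/(s(s+1)). The closed-loop characteristic equation is s² + (1 + 9.9·1.9)s + 9.9·31 = 0.
That is s² + 19.81s + 306.9 = 0, so ω_n = 17.52 rad/s and ζ = 19.81/(2·17.52) = 0.5654.
%OS = 100·exp(−πζ/√(1−ζ²)) = 11.6%.

11.6%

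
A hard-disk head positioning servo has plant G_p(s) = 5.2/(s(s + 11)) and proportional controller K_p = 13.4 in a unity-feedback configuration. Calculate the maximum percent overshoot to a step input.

6.38%

Closed-loop characteristic equation: s² + 11s + 69.68 = 0, so ω_n = 8.347 rad/s and ζ = 11/(2·8.347) = 0.6589.
%OS = 100·exp(−πζ/√(1−ζ²)) = 100·exp(−π·0.6589/√0.5659) = 6.38%.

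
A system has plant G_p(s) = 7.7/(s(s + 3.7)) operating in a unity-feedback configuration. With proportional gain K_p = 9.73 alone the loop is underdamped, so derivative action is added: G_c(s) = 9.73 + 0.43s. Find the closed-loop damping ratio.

ζ = 0.405

Forward path: (9.73 + 0.43s)·7.7/(s(s+3.7)). The closed-loop characteristic equation is s² + (3.7 + 7.7·0.43)s + 7.7·9.73 = 0.
That is s² + 7.011s + 74.92 = 0, so ω_n = 8.656 rad/s and ζ = 7.011/(2·8.656) = 0.405.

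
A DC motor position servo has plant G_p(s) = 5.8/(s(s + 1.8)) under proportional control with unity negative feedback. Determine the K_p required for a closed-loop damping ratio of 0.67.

Closed-loop characteristic equation: s² + 1.8s + K_p·5.8 = 0.
So ω_n = √(5.8K_p) and 2ζω_n = 1.8, giving ζ = 1.8/(2√(5.8K_p)).
Setting ζ = 0.67: √(5.8K_p) = 1.8/(2·0.67) = 1.343, so K_p = 1.804/5.8 = 0.311.

K_p = 0.311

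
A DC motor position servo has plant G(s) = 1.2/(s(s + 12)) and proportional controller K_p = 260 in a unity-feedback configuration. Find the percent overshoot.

From 1 + K_pG(s) = 0: s² + 12s + 312 = 0 ⇒ ω_n = 17.66, ζ = 0.3397.
%OS = 100·exp(−πζ/√(1−ζ²)) = 100·exp(−π·0.3397/√0.8846) = 32.2%.

32.2%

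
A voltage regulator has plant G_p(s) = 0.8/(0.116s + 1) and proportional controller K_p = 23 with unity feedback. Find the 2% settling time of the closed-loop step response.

T_s ≈ 0.0239 s

Closed loop: T(s) = K_p·G_p/(1+K_p·G_p) = 18.4/(0.116s + 1 + 18.4), with pole at s = −(1 + 18.4)/0.116 = −167.2.
τ = 1/167.2 = 0.005979 s, so 2% settling time ≈ 4τ = 0.0239 s.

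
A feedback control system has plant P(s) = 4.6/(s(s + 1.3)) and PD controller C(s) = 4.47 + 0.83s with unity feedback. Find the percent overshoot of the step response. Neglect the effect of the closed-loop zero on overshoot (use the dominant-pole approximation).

11.7%

Forward path: (4.47 + 0.83s)·4.6/(s(s+1.3)). The closed-loop characteristic equation is s² + (1.3 + 4.6·0.83)s + 4.6·4.47 = 0.
That is s² + 5.118s + 20.56 = 0, so ω_n = 4.535 rad/s and ζ = 5.118/(2·4.535) = 0.5643.
%OS = 100·exp(−πζ/√(1−ζ²)) = 11.7%.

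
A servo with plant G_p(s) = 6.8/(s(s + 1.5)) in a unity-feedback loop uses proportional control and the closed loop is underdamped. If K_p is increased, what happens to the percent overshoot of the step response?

Characteristic equation s² + 1.5s + K_p·6.8 = 0: raising K_p raises ω_n while 2ζω_n = 1.5 is fixed, so ζ falls and overshoot grows.

increase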